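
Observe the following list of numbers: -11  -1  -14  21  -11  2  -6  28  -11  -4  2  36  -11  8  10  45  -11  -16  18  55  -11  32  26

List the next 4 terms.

66, -11, -64, 34

The terms cycle through 4 interleaved subsequences.
Stream A: -11, -11, -11, -11, -11, -11. Constant -11.
Stream B: -1, 2, -4, 8, -16, 32. Geometric, ×-2 each step.
Stream C: -14, -6, 2, 10, 18, 26. Arithmetic, step +8.
Stream D: 21, 28, 36, 45, 55. Triangular numbers starting at T_6.
Position 24 → stream D, term 6 = 66.
Term 25 comes from stream A (its 7th entry): -11.
Position 26 → stream B, term 7 = -64.
Term 27 comes from stream C (its 7th entry): 34.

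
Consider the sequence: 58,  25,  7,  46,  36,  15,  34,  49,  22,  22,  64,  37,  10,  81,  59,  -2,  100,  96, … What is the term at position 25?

Split by position mod 3: positions 1, 4, 7, … form one track, and each other residue class forms its own.
Track A: 58, 46, 34, 22, 10, -2 (arithmetic, step −12).
Track B: 25, 36, 49, 64, 81, 100 (consecutive squares n² from n = 5).
Track C: 7, 15, 22, 37, 59, 96 (each term equals the sum of the previous two).
Position 25 → track A, term 9 = -38.

-38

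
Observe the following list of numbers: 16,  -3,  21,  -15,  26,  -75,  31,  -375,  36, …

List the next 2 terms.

Odd-indexed and even-indexed terms follow separate rules.
Stream A: 16, 21, 26, 31, 36 (arithmetic with common difference +5).
Stream B: -3, -15, -75, -375 (geometric with ratio 5).
The 10th slot belongs to stream B; its 5th term is -1875.
Position 11 → stream A, term 6 = 41.

-1875, 41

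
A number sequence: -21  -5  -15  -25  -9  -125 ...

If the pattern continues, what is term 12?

-15625

Odd-indexed and even-indexed terms follow separate rules.
Stream A is -21, -15, -9, which is arithmetic, step +6.
Stream B is -5, -25, -125, which is geometric, ×5 each step.
Position 12 → stream B, term 6 = -15625.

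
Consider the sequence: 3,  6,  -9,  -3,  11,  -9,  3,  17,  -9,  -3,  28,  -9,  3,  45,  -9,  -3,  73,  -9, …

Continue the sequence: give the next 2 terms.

3, 118

Split by position mod 3 into 3 tracks.
Stream A: 3, -3, 3, -3, 3, -3. The oscillation 3·(−1)^(n+1).
Stream B: 6, 11, 17, 28, 45, 73. Fibonacci-style (each term is the sum of the two before it).
Stream C: -9, -9, -9, -9, -9, -9. Constant -9.
Term 19 comes from stream A (its 7th entry): 3.
Position 20 falls in stream B as its term 7, giving 118.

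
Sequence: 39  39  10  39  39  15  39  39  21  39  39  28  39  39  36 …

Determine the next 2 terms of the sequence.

39, 39

Reading positions in blocks of 3 reveals the pattern AAB — 2 tracks woven together.
Track A is 39, 39, 39, 39, 39, 39, 39, 39, 39, 39, which is constant 39.
Track B is 10, 15, 21, 28, 36, which is the triangular numbers T_4, T_5, ….
Position 16 → track A, term 11 = 39.
Term 17 comes from track A (its 12th entry): 39.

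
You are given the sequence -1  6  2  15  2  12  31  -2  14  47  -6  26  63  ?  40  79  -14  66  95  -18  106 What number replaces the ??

The terms cycle through 3 interleaved subsequences.
Track A: -1, 15, 31, 47, 63, 79, 95. Arithmetic, step +16.
Track B: 6, 2, -2, -6, ?, -14, -18. Arithmetic with common difference −4.
Track C: 2, 12, 14, 26, 40, 66, 106. Each term equals the sum of the previous two.
So the missing entry in track B is -10.

-10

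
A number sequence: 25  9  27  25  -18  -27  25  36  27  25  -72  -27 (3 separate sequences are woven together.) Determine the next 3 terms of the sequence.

The terms cycle through 3 interleaved subsequences.
Stream A: 25, 25, 25, 25. Constant 25.
Stream B: 9, -18, 36, -72. Multiplying by -2 each time.
Stream C: 27, -27, 27, -27. Alternating ±27.
Term 13 comes from stream A (its 5th entry): 25.
Position 14 → stream B, term 5 = 144.
Position 15 → stream C, term 5 = 27.

25, 144, 27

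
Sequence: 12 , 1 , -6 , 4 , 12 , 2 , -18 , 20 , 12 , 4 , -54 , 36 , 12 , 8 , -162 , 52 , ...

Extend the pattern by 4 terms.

The terms cycle through 4 interleaved subsequences.
Track A = 12, 12, 12, 12: constant 12.
Track B = 1, 2, 4, 8: successive powers of 2.
Track C = -6, -18, -54, -162: multiplying by 3 each time.
Track D = 4, 20, 36, 52: adding 16 each time.
Term 17 comes from track A (its 5th entry): 12.
Term 18 comes from track B (its 5th entry): 16.
The 19th slot belongs to track C; its 5th term is -486.
Position 20 falls in track D as its term 5, giving 68.

12, 16, -486, 68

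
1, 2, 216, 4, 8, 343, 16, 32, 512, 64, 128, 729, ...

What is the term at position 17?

2048

Positions follow the repeating pattern AAB; grouping by letter gives 2 tracks.
Stream A is 1, 2, 4, 8, 16, 32, 64, 128, which is powers of 2.
Stream B is 216, 343, 512, 729, which is consecutive cubes n³ from n = 6.
Position 17 → stream A, term 12 = 2048.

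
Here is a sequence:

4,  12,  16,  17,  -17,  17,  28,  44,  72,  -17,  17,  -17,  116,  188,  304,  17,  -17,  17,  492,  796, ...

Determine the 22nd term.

The slot pattern repeats as AAABBB (period 6), so there are 2 interleaved tracks.
Track A is 4, 12, 16, 28, 44, 72, 116, 188, 304, 492, 796, which is a Fibonacci-like recurrence a_n = a_{n-1} + a_{n-2}.
Track B is 17, -17, 17, -17, 17, -17, 17, -17, 17, which is oscillating between 17 and -17.
Term 22 comes from track B (its 10th entry): -17.

-17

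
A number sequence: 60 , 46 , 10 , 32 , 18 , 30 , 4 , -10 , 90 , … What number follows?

Reading positions in blocks of 3 reveals the pattern AAB — 2 tracks woven together.
Stream A: 60, 46, 32, 18, 4, -10. Linear: a_n = 74 − 14·n.
Stream B: 10, 30, 90. Geometric, ×3 each step.
The 10th slot belongs to stream A; its 7th term is -24.

-24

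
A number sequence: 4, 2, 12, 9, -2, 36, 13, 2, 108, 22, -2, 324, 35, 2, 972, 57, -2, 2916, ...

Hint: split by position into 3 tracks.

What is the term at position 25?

Read the sequence 3 terms at a time; column i is its own pattern.
Track A: 4, 9, 13, 22, 35, 57 (a Fibonacci-like recurrence a_n = a_{n-1} + a_{n-2}).
Track B: 2, -2, 2, -2, 2, -2 (alternating ±2).
Track C: 12, 36, 108, 324, 972, 2916 (a geometric progression (common ratio 3)).
Term 25 comes from track A (its 9th entry): 241.

241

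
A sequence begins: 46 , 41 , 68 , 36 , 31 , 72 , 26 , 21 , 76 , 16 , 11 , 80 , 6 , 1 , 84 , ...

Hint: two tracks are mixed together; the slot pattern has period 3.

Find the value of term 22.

Reading positions in blocks of 3 reveals the pattern AAB — 2 tracks woven together.
Track A is 46, 41, 36, 31, 26, 21, 16, 11, 6, 1, which is arithmetic, step −5.
Track B is 68, 72, 76, 80, 84, which is adding 4 each time.
Position 22 → track A, term 15 = -24.

-24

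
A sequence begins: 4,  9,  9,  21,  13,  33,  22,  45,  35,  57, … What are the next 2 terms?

Split by position mod 2 into 2 tracks.
Subsequence A is 4, 9, 13, 22, 35, which is each term equals the sum of the previous two.
Subsequence B is 9, 21, 33, 45, 57, which is linear: a_n = -3 + 12·n.
The 11th slot belongs to subsequence A; its 6th term is 57.
Term 12 comes from subsequence B (its 6th entry): 69.

57, 69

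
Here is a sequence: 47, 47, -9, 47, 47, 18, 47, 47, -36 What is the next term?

Positions follow the repeating pattern AAB; grouping by letter gives 2 tracks.
Subsequence A: 47, 47, 47, 47, 47, 47. Always 47.
Subsequence B: -9, 18, -36. Multiplying by -2 each time.
Position 10 falls in subsequence A as its term 7, giving 47.

47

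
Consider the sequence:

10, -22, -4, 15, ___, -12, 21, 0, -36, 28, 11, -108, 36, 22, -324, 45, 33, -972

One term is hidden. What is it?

-11

The terms cycle through 3 interleaved subsequences.
Track A: 10, 15, 21, 28, 36, 45 (triangular numbers n(n+1)/2 for n = 4, 5, …).
Track B: -22, ?, 0, 11, 22, 33 (linear: a_n = -33 + 11·n).
Track C: -4, -12, -36, -108, -324, -972 (multiplying by 3 each time).
Filling track B at index 2 by its rule yields -11.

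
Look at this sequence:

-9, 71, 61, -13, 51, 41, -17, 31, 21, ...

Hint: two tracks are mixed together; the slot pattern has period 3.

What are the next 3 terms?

-21, 11, 1

Positions follow the repeating pattern ABB; grouping by letter gives 2 tracks.
Stream A is -9, -13, -17, which is linear: a_n = -5 − 4·n.
Stream B is 71, 61, 51, 41, 31, 21, which is linear: a_n = 81 − 10·n.
Position 10 falls in stream A as its term 4, giving -21.
The 11th slot belongs to stream B; its 7th term is 11.
Position 12 falls in stream B as its term 8, giving 1.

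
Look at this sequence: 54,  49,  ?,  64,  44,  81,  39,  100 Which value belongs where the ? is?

Split by position mod 2 into 2 tracks.
Stream A is 54, ?, 44, 39, which is subtracting 5 each time.
Stream B is 49, 64, 81, 100, which is perfect squares starting at 7².
Filling stream A at index 2 by its rule yields 49.

49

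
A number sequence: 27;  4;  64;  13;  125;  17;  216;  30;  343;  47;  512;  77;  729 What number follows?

124

Split by position mod 2 into 2 tracks.
Subsequence A is 27, 64, 125, 216, 343, 512, 729, which is perfect cubes starting at 3³.
Subsequence B is 4, 13, 17, 30, 47, 77, which is Fibonacci-style (each term is the sum of the two before it).
Position 14 falls in subsequence B as its term 7, giving 124.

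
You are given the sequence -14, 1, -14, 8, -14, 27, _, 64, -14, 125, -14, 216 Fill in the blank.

Odd-indexed and even-indexed terms follow separate rules.
Track A is -14, -14, -14, ?, -14, -14, which is always -14.
Track B is 1, 8, 27, 64, 125, 216, which is perfect cubes starting at 1³.
The gap is track A's term 4; the rule gives -14.

-14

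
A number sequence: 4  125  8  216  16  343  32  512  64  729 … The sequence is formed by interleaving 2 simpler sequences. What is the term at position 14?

1331

Positions 1, 3, 5, … form one subsequence and positions 2, 4, 6, … form another.
Track A: 4, 8, 16, 32, 64. Multiplying by 2 each time.
Track B: 125, 216, 343, 512, 729. Consecutive cubes n³ from n = 5.
Position 14 falls in track B as its term 7, giving 1331.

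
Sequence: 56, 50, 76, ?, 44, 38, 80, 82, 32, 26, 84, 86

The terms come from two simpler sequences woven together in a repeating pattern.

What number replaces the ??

Reading positions in blocks of 4 reveals the pattern AABB — 2 tracks woven together.
Subsequence A: 56, 50, 44, 38, 32, 26. Linear: a_n = 62 − 6·n.
Subsequence B: 76, ?, 80, 82, 84, 86. Arithmetic, step +2.
Filling subsequence B at index 2 by its rule yields 78.

78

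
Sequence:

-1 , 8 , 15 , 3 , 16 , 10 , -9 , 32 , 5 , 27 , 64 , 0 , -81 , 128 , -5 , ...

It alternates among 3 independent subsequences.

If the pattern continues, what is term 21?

Split by position mod 3 into 3 tracks.
Subsequence A: -1, 3, -9, 27, -81 — a geometric progression (common ratio -3).
Subsequence B: 8, 16, 32, 64, 128 — successive powers of 2.
Subsequence C: 15, 10, 5, 0, -5 — arithmetic with common difference −5.
Position 21 → subsequence C, term 7 = -15.

-15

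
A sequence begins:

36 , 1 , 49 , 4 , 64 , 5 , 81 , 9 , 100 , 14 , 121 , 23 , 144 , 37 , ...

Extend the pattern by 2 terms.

169, 60

The terms cycle through 2 interleaved subsequences.
Track A: 36, 49, 64, 81, 100, 121, 144 — perfect squares starting at 6².
Track B: 1, 4, 5, 9, 14, 23, 37 — Fibonacci-style (each term is the sum of the two before it).
Term 15 comes from track A (its 8th entry): 169.
Position 16 falls in track B as its term 8, giving 60.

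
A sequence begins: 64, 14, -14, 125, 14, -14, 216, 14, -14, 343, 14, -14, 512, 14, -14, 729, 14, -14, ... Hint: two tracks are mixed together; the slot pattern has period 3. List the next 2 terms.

1000, 14

Positions follow the repeating pattern ABB; grouping by letter gives 2 tracks.
Track A is 64, 125, 216, 343, 512, 729, which is perfect cubes starting at 4³.
Track B is 14, -14, 14, -14, 14, -14, 14, -14, 14, -14, 14, -14, which is the oscillation 14·(−1)^(n+1).
Position 19 falls in track A as its term 7, giving 1000.
Position 20 → track B, term 13 = 14.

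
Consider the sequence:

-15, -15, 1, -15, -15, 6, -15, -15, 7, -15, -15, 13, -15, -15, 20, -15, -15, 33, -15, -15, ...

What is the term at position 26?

-15

Positions follow the repeating pattern AAB; grouping by letter gives 2 tracks.
Subsequence A: -15, -15, -15, -15, -15, -15, -15, -15, -15, -15, -15, -15, -15, -15. Always -15.
Subsequence B: 1, 6, 7, 13, 20, 33. Each term equals the sum of the previous two.
Position 26 falls in subsequence A as its term 18, giving -15.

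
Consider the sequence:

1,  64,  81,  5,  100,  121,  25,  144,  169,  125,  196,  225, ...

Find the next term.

625

Positions follow the repeating pattern ABB; grouping by letter gives 2 tracks.
Track A: 1, 5, 25, 125. Geometric with ratio 5.
Track B: 64, 81, 100, 121, 144, 169, 196, 225. Perfect squares starting at 8².
Position 13 → track A, term 5 = 625.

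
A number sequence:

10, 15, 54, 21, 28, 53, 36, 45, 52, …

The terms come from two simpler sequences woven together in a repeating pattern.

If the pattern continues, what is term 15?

50

Reading positions in blocks of 3 reveals the pattern AAB — 2 tracks woven together.
Track A: 10, 15, 21, 28, 36, 45 — triangular numbers n(n+1)/2 for n = 4, 5, ….
Track B: 54, 53, 52 — linear: a_n = 55 − n.
Position 15 falls in track B as its term 5, giving 50.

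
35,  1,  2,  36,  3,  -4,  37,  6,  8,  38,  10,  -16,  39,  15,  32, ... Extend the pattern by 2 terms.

40, 21

Split by position mod 3: positions 1, 4, 7, … form one track, and each other residue class forms its own.
Track A: 35, 36, 37, 38, 39 (linear: a_n = 34 + n).
Track B: 1, 3, 6, 10, 15 (triangular numbers n(n+1)/2 for n = 1, 2, …).
Track C: 2, -4, 8, -16, 32 (geometric with ratio -2).
The 16th slot belongs to track A; its 6th term is 40.
The 17th slot belongs to track B; its 6th term is 21.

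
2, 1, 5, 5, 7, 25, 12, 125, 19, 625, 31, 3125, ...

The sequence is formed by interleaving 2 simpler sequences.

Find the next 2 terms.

50, 15625

Positions 1, 3, 5, … form one subsequence and positions 2, 4, 6, … form another.
Track A is 2, 5, 7, 12, 19, 31, which is a Fibonacci-like recurrence a_n = a_{n-1} + a_{n-2}.
Track B is 1, 5, 25, 125, 625, 3125, which is multiplying by 5 each time.
Position 13 → track A, term 7 = 50.
The 14th slot belongs to track B; its 7th term is 15625.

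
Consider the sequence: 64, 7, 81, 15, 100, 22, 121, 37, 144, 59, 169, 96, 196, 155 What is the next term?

225

The terms cycle through 2 interleaved subsequences.
Track A: 64, 81, 100, 121, 144, 169, 196. Consecutive squares n² from n = 8.
Track B: 7, 15, 22, 37, 59, 96, 155. A Fibonacci-like recurrence a_n = a_{n-1} + a_{n-2}.
Position 15 falls in track A as its term 8, giving 225.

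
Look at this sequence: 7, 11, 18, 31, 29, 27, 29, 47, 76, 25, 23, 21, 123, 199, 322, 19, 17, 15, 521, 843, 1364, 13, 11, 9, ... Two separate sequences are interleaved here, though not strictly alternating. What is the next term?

Positions follow the repeating pattern AAABBB; grouping by letter gives 2 tracks.
Track A: 7, 11, 18, 29, 47, 76, 123, 199, 322, 521, 843, 1364. Fibonacci-style (each term is the sum of the two before it).
Track B: 31, 29, 27, 25, 23, 21, 19, 17, 15, 13, 11, 9. Arithmetic, step −2.
Position 25 → track A, term 13 = 2207.

2207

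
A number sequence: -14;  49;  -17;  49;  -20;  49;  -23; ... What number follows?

49

Split by position mod 2 into 2 tracks.
Track A: -14, -17, -20, -23 — arithmetic with common difference −3.
Track B: 49, 49, 49 — always 49.
Term 8 comes from track B (its 4th entry): 49.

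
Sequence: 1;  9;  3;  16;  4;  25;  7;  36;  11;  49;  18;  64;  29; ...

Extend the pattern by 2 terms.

81, 47

Odd-indexed and even-indexed terms follow separate rules.
Track A is 1, 3, 4, 7, 11, 18, 29, which is a Fibonacci-like recurrence a_n = a_{n-1} + a_{n-2}.
Track B is 9, 16, 25, 36, 49, 64, which is consecutive squares n² from n = 3.
Term 14 comes from track B (its 7th entry): 81.
Position 15 → track A, term 8 = 47.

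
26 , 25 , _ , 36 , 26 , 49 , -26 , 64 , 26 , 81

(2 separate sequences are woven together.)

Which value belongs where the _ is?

-26

Split by position mod 2 into 2 tracks.
Track A: 26, ?, 26, -26, 26 (the oscillation 26·(−1)^(n+1)).
Track B: 25, 36, 49, 64, 81 (the squares 5², 6², 7², …).
The gap is track A's term 2; the rule gives -26.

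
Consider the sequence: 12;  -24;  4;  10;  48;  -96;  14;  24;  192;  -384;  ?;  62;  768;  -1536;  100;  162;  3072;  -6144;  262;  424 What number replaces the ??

Reading positions in blocks of 4 reveals the pattern AABB — 2 tracks woven together.
Subsequence A = 12, -24, 48, -96, 192, -384, 768, -1536, 3072, -6144: geometric, ×-2 each step.
Subsequence B = 4, 10, 14, 24, ?, 62, 100, 162, 262, 424: Fibonacci-style (each term is the sum of the two before it).
So the missing entry in subsequence B is 38.

38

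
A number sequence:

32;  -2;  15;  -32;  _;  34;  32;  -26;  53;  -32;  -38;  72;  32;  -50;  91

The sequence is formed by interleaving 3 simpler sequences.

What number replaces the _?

Split by position mod 3: positions 1, 4, 7, … form one track, and each other residue class forms its own.
Track A: 32, -32, 32, -32, 32 (alternating ±32).
Track B: -2, ?, -26, -38, -50 (subtracting 12 each time).
Track C: 15, 34, 53, 72, 91 (arithmetic with common difference +19).
The gap is track B's term 2; the rule gives -14.

-14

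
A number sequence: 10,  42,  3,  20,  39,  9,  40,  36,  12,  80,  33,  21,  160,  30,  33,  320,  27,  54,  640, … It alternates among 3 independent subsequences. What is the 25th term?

Split by position mod 3 into 3 tracks.
Track A: 10, 20, 40, 80, 160, 320, 640. A geometric progression (common ratio 2).
Track B: 42, 39, 36, 33, 30, 27. Arithmetic with common difference −3.
Track C: 3, 9, 12, 21, 33, 54. Each term equals the sum of the previous two.
Position 25 falls in track A as its term 9, giving 2560.

2560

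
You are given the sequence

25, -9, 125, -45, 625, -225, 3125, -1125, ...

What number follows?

15625

Odd-indexed and even-indexed terms follow separate rules.
Track A is 25, 125, 625, 3125, which is powers 5^2, 5^3, 5^4, ….
Track B is -9, -45, -225, -1125, which is a geometric progression (common ratio 5).
Position 9 falls in track A as its term 5, giving 15625.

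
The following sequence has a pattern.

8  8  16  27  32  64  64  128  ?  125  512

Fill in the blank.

256

The slot pattern repeats as ABB (period 3), so there are 2 interleaved tracks.
Subsequence A: 8, 27, 64, 125 — perfect cubes starting at 2³.
Subsequence B: 8, 16, 32, 64, 128, ?, 512 — powers of 2.
The gap is subsequence B's term 6; the rule gives 256.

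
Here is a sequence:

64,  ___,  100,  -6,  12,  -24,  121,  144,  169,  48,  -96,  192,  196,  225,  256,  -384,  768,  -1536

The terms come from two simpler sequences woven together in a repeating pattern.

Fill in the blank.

Reading positions in blocks of 6 reveals the pattern AAABBB — 2 tracks woven together.
Stream A: 64, ?, 100, 121, 144, 169, 196, 225, 256. The squares 8², 9², 10², ….
Stream B: -6, 12, -24, 48, -96, 192, -384, 768, -1536. A geometric progression (common ratio -2).
The gap is stream A's term 2; the rule gives 81.

81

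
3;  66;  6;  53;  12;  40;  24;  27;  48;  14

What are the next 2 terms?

Split by position mod 2 into 2 tracks.
Subsequence A is 3, 6, 12, 24, 48, which is geometric, ×2 each step.
Subsequence B is 66, 53, 40, 27, 14, which is linear: a_n = 79 − 13·n.
Term 11 comes from subsequence A (its 6th entry): 96.
Position 12 falls in subsequence B as its term 6, giving 1.

96, 1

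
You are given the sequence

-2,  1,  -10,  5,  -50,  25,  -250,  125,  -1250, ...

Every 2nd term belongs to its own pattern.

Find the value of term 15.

-156250

The terms cycle through 2 interleaved subsequences.
Stream A: -2, -10, -50, -250, -1250 — multiplying by 5 each time.
Stream B: 1, 5, 25, 125 — powers 5^0, 5^1, 5^2, ….
The 15th slot belongs to stream A; its 8th term is -156250.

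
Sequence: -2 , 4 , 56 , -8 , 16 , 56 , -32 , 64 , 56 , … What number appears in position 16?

The slot pattern repeats as AAB (period 3), so there are 2 interleaved tracks.
Track A is -2, 4, -8, 16, -32, 64, which is multiplying by -2 each time.
Track B is 56, 56, 56, which is constant 56.
Position 16 → track A, term 11 = -2048.

-2048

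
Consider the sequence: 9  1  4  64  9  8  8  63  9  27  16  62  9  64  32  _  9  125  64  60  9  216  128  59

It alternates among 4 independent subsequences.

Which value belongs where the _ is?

Split by position mod 4 into 4 tracks.
Subsequence A is 9, 9, 9, 9, 9, 9, which is constant 9.
Subsequence B is 1, 8, 27, 64, 125, 216, which is consecutive cubes n³ from n = 1.
Subsequence C is 4, 8, 16, 32, 64, 128, which is powers 2^2, 2^3, 2^4, ….
Subsequence D is 64, 63, 62, ?, 60, 59, which is linear: a_n = 65 − n.
Filling subsequence D at index 4 by its rule yields 61.

61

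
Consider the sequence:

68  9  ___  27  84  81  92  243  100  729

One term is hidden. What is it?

76

Taking every 2nd term gives 2 separate tracks.
Track A = 68, ?, 84, 92, 100: adding 8 each time.
Track B = 9, 27, 81, 243, 729: powers 3^2, 3^3, 3^4, ….
Track A's pattern makes the blank 76.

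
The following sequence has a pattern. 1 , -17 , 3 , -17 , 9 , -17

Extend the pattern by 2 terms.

Split by position mod 2 into 2 tracks.
Subsequence A is 1, 3, 9, which is powers of 3.
Subsequence B is -17, -17, -17, which is always -17.
Position 7 → subsequence A, term 4 = 27.
Position 8 → subsequence B, term 4 = -17.

27, -17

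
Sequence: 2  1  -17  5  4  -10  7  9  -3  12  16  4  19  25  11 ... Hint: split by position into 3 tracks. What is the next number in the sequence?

31

Taking every 3rd term gives 3 separate tracks.
Track A: 2, 5, 7, 12, 19 — each term equals the sum of the previous two.
Track B: 1, 4, 9, 16, 25 — perfect squares starting at 1².
Track C: -17, -10, -3, 4, 11 — arithmetic with common difference +7.
Position 16 → track A, term 6 = 31.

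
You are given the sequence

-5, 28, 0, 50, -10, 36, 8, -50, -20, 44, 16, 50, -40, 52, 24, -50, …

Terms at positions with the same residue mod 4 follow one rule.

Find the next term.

-80

Split by position mod 4 into 4 tracks.
Stream A = -5, -10, -20, -40: geometric, ×2 each step.
Stream B = 28, 36, 44, 52: arithmetic, step +8.
Stream C = 0, 8, 16, 24: adding 8 each time.
Stream D = 50, -50, 50, -50: oscillating between 50 and -50.
Term 17 comes from stream A (its 5th entry): -80.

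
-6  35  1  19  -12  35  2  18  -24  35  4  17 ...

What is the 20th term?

Taking every 4th term gives 4 separate tracks.
Subsequence A = -6, -12, -24: geometric with ratio 2.
Subsequence B = 35, 35, 35: constant 35.
Subsequence C = 1, 2, 4: successive powers of 2.
Subsequence D = 19, 18, 17: arithmetic with common difference −1.
Position 20 falls in subsequence D as its term 5, giving 15.

15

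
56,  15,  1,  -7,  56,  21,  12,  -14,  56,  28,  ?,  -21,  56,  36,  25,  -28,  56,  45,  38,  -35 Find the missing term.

Taking every 4th term gives 4 separate tracks.
Stream A = 56, 56, 56, 56, 56: the constant sequence 56.
Stream B = 15, 21, 28, 36, 45: triangular numbers n(n+1)/2 for n = 5, 6, ….
Stream C = 1, 12, ?, 25, 38: Fibonacci-style (each term is the sum of the two before it).
Stream D = -7, -14, -21, -28, -35: arithmetic with common difference −7.
The gap is stream C's term 3; the rule gives 13.

13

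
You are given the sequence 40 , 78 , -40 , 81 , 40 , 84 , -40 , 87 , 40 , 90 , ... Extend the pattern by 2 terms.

-40, 93

The terms cycle through 2 interleaved subsequences.
Track A = 40, -40, 40, -40, 40: oscillating between 40 and -40.
Track B = 78, 81, 84, 87, 90: adding 3 each time.
Term 11 comes from track A (its 6th entry): -40.
Term 12 comes from track B (its 6th entry): 93.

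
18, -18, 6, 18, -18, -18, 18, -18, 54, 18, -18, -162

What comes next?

Positions follow the repeating pattern AAB; grouping by letter gives 2 tracks.
Stream A: 18, -18, 18, -18, 18, -18, 18, -18. The oscillation 18·(−1)^(n+1).
Stream B: 6, -18, 54, -162. Geometric with ratio -3.
The 13th slot belongs to stream A; its 9th term is 18.

18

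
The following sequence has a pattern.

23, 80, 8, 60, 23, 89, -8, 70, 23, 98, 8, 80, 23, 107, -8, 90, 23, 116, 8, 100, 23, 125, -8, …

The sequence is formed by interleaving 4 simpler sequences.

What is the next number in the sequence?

Split by position mod 4: positions 1, 5, 9, … form one track, and each other residue class forms its own.
Track A: 23, 23, 23, 23, 23, 23 (the constant sequence 23).
Track B: 80, 89, 98, 107, 116, 125 (adding 9 each time).
Track C: 8, -8, 8, -8, 8, -8 (alternating ±8).
Track D: 60, 70, 80, 90, 100 (linear: a_n = 50 + 10·n).
Position 24 → track D, term 6 = 110.

110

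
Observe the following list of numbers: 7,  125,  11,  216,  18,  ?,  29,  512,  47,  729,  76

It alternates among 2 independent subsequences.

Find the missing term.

343

Taking every 2nd term gives 2 separate tracks.
Track A: 7, 11, 18, 29, 47, 76 (each term equals the sum of the previous two).
Track B: 125, 216, ?, 512, 729 (the cubes 5³, 6³, 7³, …).
Filling track B at index 3 by its rule yields 343.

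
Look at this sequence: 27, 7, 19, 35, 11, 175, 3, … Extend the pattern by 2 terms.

Split by position mod 2 into 2 tracks.
Subsequence A: 27, 19, 11, 3 — arithmetic with common difference −8.
Subsequence B: 7, 35, 175 — multiplying by 5 each time.
Position 8 falls in subsequence B as its term 4, giving 875.
The 9th slot belongs to subsequence A; its 5th term is -5.

875, -5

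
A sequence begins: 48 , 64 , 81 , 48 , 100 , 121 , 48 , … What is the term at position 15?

289

Reading positions in blocks of 3 reveals the pattern ABB — 2 tracks woven together.
Track A is 48, 48, 48, which is always 48.
Track B is 64, 81, 100, 121, which is the squares 8², 9², 10², ….
Position 15 falls in track B as its term 10, giving 289.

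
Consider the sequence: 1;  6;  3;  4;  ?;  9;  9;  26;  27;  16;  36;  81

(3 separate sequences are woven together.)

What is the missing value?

16

Split by position mod 3 into 3 tracks.
Track A is 1, 4, 9, 16, which is consecutive squares n² from n = 1.
Track B is 6, ?, 26, 36, which is arithmetic with common difference +10.
Track C is 3, 9, 27, 81, which is powers 3^1, 3^2, 3^3, ….
Filling track B at index 2 by its rule yields 16.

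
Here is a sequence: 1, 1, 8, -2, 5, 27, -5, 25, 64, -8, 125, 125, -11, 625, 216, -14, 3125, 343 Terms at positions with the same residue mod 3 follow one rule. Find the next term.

Taking every 3rd term gives 3 separate tracks.
Subsequence A: 1, -2, -5, -8, -11, -14 — arithmetic, step −3.
Subsequence B: 1, 5, 25, 125, 625, 3125 — powers of 5.
Subsequence C: 8, 27, 64, 125, 216, 343 — perfect cubes starting at 2³.
Term 19 comes from subsequence A (its 7th entry): -17.

-17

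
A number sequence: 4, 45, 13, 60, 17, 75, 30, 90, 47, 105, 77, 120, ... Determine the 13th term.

Taking every 2nd term gives 2 separate tracks.
Subsequence A is 4, 13, 17, 30, 47, 77, which is a Fibonacci-like recurrence a_n = a_{n-1} + a_{n-2}.
Subsequence B is 45, 60, 75, 90, 105, 120, which is arithmetic, step +15.
Position 13 falls in subsequence A as its term 7, giving 124.

124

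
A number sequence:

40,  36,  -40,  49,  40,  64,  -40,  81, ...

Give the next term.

40

Odd-indexed and even-indexed terms follow separate rules.
Track A = 40, -40, 40, -40: oscillating between 40 and -40.
Track B = 36, 49, 64, 81: consecutive squares n² from n = 6.
The 9th slot belongs to track A; its 5th term is 40.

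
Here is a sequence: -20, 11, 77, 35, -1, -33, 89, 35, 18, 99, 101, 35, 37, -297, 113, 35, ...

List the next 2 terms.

The terms cycle through 4 interleaved subsequences.
Stream A: -20, -1, 18, 37. Linear: a_n = -39 + 19·n.
Stream B: 11, -33, 99, -297. A geometric progression (common ratio -3).
Stream C: 77, 89, 101, 113. Arithmetic, step +12.
Stream D: 35, 35, 35, 35. Constant 35.
Term 17 comes from stream A (its 5th entry): 56.
The 18th slot belongs to stream B; its 5th term is 891.

56, 891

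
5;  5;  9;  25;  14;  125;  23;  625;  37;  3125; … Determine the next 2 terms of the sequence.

Taking every 2nd term gives 2 separate tracks.
Track A = 5, 9, 14, 23, 37: Fibonacci-style (each term is the sum of the two before it).
Track B = 5, 25, 125, 625, 3125: powers of 5.
Position 11 falls in track A as its term 6, giving 60.
The 12th slot belongs to track B; its 6th term is 15625.

60, 15625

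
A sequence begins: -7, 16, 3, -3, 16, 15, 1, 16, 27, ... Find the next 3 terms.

Split by position mod 3 into 3 tracks.
Track A: -7, -3, 1 — adding 4 each time.
Track B: 16, 16, 16 — constant 16.
Track C: 3, 15, 27 — adding 12 each time.
Position 10 → track A, term 4 = 5.
The 11th slot belongs to track B; its 4th term is 16.
The 12th slot belongs to track C; its 4th term is 39.

5, 16, 39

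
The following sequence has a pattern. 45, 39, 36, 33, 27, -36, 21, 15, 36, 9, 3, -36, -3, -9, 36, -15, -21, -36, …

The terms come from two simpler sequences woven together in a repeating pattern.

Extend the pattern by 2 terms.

Reading positions in blocks of 3 reveals the pattern AAB — 2 tracks woven together.
Subsequence A = 45, 39, 33, 27, 21, 15, 9, 3, -3, -9, -15, -21: subtracting 6 each time.
Subsequence B = 36, -36, 36, -36, 36, -36: the oscillation 36·(−1)^(n+1).
Position 19 falls in subsequence A as its term 13, giving -27.
Term 20 comes from subsequence A (its 14th entry): -33.

-27, -33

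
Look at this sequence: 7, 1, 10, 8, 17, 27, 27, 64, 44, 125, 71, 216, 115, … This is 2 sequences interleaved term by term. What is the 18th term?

729

Taking every 2nd term gives 2 separate tracks.
Track A: 7, 10, 17, 27, 44, 71, 115. Fibonacci-style (each term is the sum of the two before it).
Track B: 1, 8, 27, 64, 125, 216. The cubes 1³, 2³, 3³, ….
The 18th slot belongs to track B; its 9th term is 729.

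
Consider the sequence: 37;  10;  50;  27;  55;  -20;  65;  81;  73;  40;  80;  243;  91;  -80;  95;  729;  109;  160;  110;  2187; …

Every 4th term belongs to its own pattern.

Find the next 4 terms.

127, -320, 125, 6561

Read the sequence 4 terms at a time; column i is its own pattern.
Subsequence A: 37, 55, 73, 91, 109 (arithmetic with common difference +18).
Subsequence B: 10, -20, 40, -80, 160 (geometric, ×-2 each step).
Subsequence C: 50, 65, 80, 95, 110 (arithmetic with common difference +15).
Subsequence D: 27, 81, 243, 729, 2187 (powers of 3).
Position 21 falls in subsequence A as its term 6, giving 127.
Position 22 falls in subsequence B as its term 6, giving -320.
The 23rd slot belongs to subsequence C; its 6th term is 125.
Term 24 comes from subsequence D (its 6th entry): 6561.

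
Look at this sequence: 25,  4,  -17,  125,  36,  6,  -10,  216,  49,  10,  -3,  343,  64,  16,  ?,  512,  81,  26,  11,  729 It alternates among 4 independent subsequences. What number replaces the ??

Split by position mod 4: positions 1, 5, 9, … form one track, and each other residue class forms its own.
Subsequence A: 25, 36, 49, 64, 81 — perfect squares starting at 5².
Subsequence B: 4, 6, 10, 16, 26 — each term equals the sum of the previous two.
Subsequence C: -17, -10, -3, ?, 11 — adding 7 each time.
Subsequence D: 125, 216, 343, 512, 729 — the cubes 5³, 6³, 7³, ….
Subsequence C's pattern makes the blank 4.

4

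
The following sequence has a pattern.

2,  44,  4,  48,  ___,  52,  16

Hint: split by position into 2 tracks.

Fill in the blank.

8

Odd-indexed and even-indexed terms follow separate rules.
Track A: 2, 4, ?, 16 — successive powers of 2.
Track B: 44, 48, 52 — arithmetic, step +4.
So the missing entry in track A is 8.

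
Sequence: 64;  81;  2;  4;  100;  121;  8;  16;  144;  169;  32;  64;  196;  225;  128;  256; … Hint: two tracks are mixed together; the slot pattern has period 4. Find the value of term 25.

400

Reading positions in blocks of 4 reveals the pattern AABB — 2 tracks woven together.
Track A is 64, 81, 100, 121, 144, 169, 196, 225, which is the squares 8², 9², 10², ….
Track B is 2, 4, 8, 16, 32, 64, 128, 256, which is powers 2^1, 2^2, 2^3, ….
The 25th slot belongs to track A; its 13th term is 400.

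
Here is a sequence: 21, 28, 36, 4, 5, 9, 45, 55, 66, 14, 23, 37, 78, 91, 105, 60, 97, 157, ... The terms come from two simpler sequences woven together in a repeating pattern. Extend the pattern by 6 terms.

The slot pattern repeats as AAABBB (period 6), so there are 2 interleaved tracks.
Track A: 21, 28, 36, 45, 55, 66, 78, 91, 105 — triangular numbers n(n+1)/2 for n = 6, 7, ….
Track B: 4, 5, 9, 14, 23, 37, 60, 97, 157 — a Fibonacci-like recurrence a_n = a_{n-1} + a_{n-2}.
The 19th slot belongs to track A; its 10th term is 120.
Term 20 comes from track A (its 11th entry): 136.
Term 21 comes from track A (its 12th entry): 153.
Position 22 → track B, term 10 = 254.
Position 23 → track B, term 11 = 411.
Position 24 → track B, term 12 = 665.

120, 136, 153, 254, 411, 665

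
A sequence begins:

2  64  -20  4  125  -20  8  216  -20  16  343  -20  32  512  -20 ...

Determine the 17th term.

729

Split by position mod 3: positions 1, 4, 7, … form one track, and each other residue class forms its own.
Stream A: 2, 4, 8, 16, 32. Powers of 2.
Stream B: 64, 125, 216, 343, 512. Consecutive cubes n³ from n = 4.
Stream C: -20, -20, -20, -20, -20. The constant sequence -20.
Position 17 → stream B, term 6 = 729.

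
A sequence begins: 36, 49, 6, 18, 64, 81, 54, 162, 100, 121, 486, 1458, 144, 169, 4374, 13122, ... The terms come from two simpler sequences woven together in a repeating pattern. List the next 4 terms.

196, 225, 39366, 118098

The slot pattern repeats as AABB (period 4), so there are 2 interleaved tracks.
Subsequence A: 36, 49, 64, 81, 100, 121, 144, 169. The squares 6², 7², 8², ….
Subsequence B: 6, 18, 54, 162, 486, 1458, 4374, 13122. Multiplying by 3 each time.
Term 17 comes from subsequence A (its 9th entry): 196.
Position 18 → subsequence A, term 10 = 225.
Term 19 comes from subsequence B (its 9th entry): 39366.
Position 20 → subsequence B, term 10 = 118098.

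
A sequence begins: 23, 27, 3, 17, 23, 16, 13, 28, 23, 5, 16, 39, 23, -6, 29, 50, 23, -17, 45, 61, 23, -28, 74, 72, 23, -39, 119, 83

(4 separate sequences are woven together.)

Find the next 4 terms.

23, -50, 193, 94

Read the sequence 4 terms at a time; column i is its own pattern.
Track A: 23, 23, 23, 23, 23, 23, 23 (always 23).
Track B: 27, 16, 5, -6, -17, -28, -39 (arithmetic, step −11).
Track C: 3, 13, 16, 29, 45, 74, 119 (Fibonacci-style (each term is the sum of the two before it)).
Track D: 17, 28, 39, 50, 61, 72, 83 (arithmetic, step +11).
Position 29 → track A, term 8 = 23.
Term 30 comes from track B (its 8th entry): -50.
Position 31 falls in track C as its term 8, giving 193.
Term 32 comes from track D (its 8th entry): 94.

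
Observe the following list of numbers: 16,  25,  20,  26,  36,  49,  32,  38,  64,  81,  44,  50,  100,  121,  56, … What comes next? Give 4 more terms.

62, 144, 169, 68

Positions follow the repeating pattern AABB; grouping by letter gives 2 tracks.
Track A: 16, 25, 36, 49, 64, 81, 100, 121 — perfect squares starting at 4².
Track B: 20, 26, 32, 38, 44, 50, 56 — linear: a_n = 14 + 6·n.
Term 16 comes from track B (its 8th entry): 62.
Term 17 comes from track A (its 9th entry): 144.
Position 18 → track A, term 10 = 169.
Position 19 → track B, term 9 = 68.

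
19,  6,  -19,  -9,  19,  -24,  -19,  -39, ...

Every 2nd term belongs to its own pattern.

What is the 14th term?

-84

Taking every 2nd term gives 2 separate tracks.
Track A is 19, -19, 19, -19, which is oscillating between 19 and -19.
Track B is 6, -9, -24, -39, which is arithmetic with common difference −15.
Position 14 → track B, term 7 = -84.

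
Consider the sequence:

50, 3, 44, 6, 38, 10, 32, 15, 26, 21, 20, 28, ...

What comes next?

14

Taking every 2nd term gives 2 separate tracks.
Stream A: 50, 44, 38, 32, 26, 20 (arithmetic, step −6).
Stream B: 3, 6, 10, 15, 21, 28 (the triangular numbers T_2, T_3, …).
Position 13 falls in stream A as its term 7, giving 14.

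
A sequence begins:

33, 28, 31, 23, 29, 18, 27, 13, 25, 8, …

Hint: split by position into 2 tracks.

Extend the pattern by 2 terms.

Taking every 2nd term gives 2 separate tracks.
Subsequence A: 33, 31, 29, 27, 25. Arithmetic, step −2.
Subsequence B: 28, 23, 18, 13, 8. Arithmetic with common difference −5.
The 11th slot belongs to subsequence A; its 6th term is 23.
Position 12 falls in subsequence B as its term 6, giving 3.

23, 3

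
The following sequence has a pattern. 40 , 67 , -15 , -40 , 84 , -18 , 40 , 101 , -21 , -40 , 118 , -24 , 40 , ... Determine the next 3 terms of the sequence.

Split by position mod 3: positions 1, 4, 7, … form one track, and each other residue class forms its own.
Subsequence A = 40, -40, 40, -40, 40: alternating ±40.
Subsequence B = 67, 84, 101, 118: arithmetic, step +17.
Subsequence C = -15, -18, -21, -24: linear: a_n = -12 − 3·n.
Position 14 falls in subsequence B as its term 5, giving 135.
Position 15 falls in subsequence C as its term 5, giving -27.
Position 16 falls in subsequence A as its term 6, giving -40.

135, -27, -40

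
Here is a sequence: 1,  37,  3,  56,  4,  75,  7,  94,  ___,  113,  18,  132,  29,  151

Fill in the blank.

Positions 1, 3, 5, … form one subsequence and positions 2, 4, 6, … form another.
Track A = 1, 3, 4, 7, ?, 18, 29: Fibonacci-style (each term is the sum of the two before it).
Track B = 37, 56, 75, 94, 113, 132, 151: arithmetic with common difference +19.
So the missing entry in track A is 11.

11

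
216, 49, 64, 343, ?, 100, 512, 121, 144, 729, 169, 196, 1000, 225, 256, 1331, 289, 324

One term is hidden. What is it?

81

Reading positions in blocks of 3 reveals the pattern ABB — 2 tracks woven together.
Stream A = 216, 343, 512, 729, 1000, 1331: consecutive cubes n³ from n = 6.
Stream B = 49, 64, ?, 100, 121, 144, 169, 196, 225, 256, 289, 324: consecutive squares n² from n = 7.
The gap is stream B's term 3; the rule gives 81.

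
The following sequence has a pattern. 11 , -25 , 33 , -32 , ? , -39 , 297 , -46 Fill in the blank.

99

The terms cycle through 2 interleaved subsequences.
Track A is 11, 33, ?, 297, which is a geometric progression (common ratio 3).
Track B is -25, -32, -39, -46, which is linear: a_n = -18 − 7·n.
So the missing entry in track A is 99.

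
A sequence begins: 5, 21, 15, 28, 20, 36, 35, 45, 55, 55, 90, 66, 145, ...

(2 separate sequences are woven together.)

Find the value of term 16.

Positions 1, 3, 5, … form one subsequence and positions 2, 4, 6, … form another.
Track A: 5, 15, 20, 35, 55, 90, 145 — Fibonacci-style (each term is the sum of the two before it).
Track B: 21, 28, 36, 45, 55, 66 — triangular numbers starting at T_6.
Term 16 comes from track B (its 8th entry): 91.

91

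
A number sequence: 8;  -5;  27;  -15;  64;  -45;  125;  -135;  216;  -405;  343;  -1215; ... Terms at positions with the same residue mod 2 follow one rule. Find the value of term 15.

Split by position mod 2 into 2 tracks.
Track A: 8, 27, 64, 125, 216, 343. The cubes 2³, 3³, 4³, ….
Track B: -5, -15, -45, -135, -405, -1215. Geometric with ratio 3.
Term 15 comes from track A (its 8th entry): 729.

729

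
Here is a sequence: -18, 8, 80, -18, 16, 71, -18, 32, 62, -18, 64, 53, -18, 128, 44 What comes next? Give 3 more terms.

Split by position mod 3 into 3 tracks.
Track A: -18, -18, -18, -18, -18. The constant sequence -18.
Track B: 8, 16, 32, 64, 128. Successive powers of 2.
Track C: 80, 71, 62, 53, 44. Linear: a_n = 89 − 9·n.
Position 16 → track A, term 6 = -18.
Term 17 comes from track B (its 6th entry): 256.
The 18th slot belongs to track C; its 6th term is 35.

-18, 256, 35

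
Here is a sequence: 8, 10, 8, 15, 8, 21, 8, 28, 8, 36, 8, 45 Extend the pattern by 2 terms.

Odd-indexed and even-indexed terms follow separate rules.
Track A = 8, 8, 8, 8, 8, 8: constant 8.
Track B = 10, 15, 21, 28, 36, 45: triangular numbers n(n+1)/2 for n = 4, 5, ….
Position 13 → track A, term 7 = 8.
Term 14 comes from track B (its 7th entry): 55.

8, 55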